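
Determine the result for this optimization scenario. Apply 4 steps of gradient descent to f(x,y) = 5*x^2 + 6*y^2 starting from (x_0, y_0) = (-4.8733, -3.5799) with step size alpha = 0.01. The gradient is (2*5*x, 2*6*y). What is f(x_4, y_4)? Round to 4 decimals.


Gradient descent on f(x,y) = 5*x^2 + 6*y^2.
Starting point: (-4.8733, -3.5799), alpha = 0.01
Step 1: grad_x = 2*5*-4.8733 = -48.733, grad_y = 2*6*-3.5799 = -42.9588
  x_1 = -4.8733 - 0.01*-48.733 = -4.386
  y_1 = -3.5799 - 0.01*-42.9588 = -3.1503
Step 2: grad_x = 2*5*-4.386 = -43.8597, grad_y = 2*6*-3.1503 = -37.8037
  x_2 = -4.386 - 0.01*-43.8597 = -3.9474
  y_2 = -3.1503 - 0.01*-37.8037 = -2.7723
Step 3: grad_x = 2*5*-3.9474 = -39.4737, grad_y = 2*6*-2.7723 = -33.2673
  x_3 = -3.9474 - 0.01*-39.4737 = -3.5526
  y_3 = -2.7723 - 0.01*-33.2673 = -2.4396
Step 4: grad_x = 2*5*-3.5526 = -35.5264, grad_y = 2*6*-2.4396 = -29.2752
  x_4 = -3.5526 - 0.01*-35.5264 = -3.1974
  y_4 = -2.4396 - 0.01*-29.2752 = -2.1468
f(-3.1974, -2.1468) = 5*(-3.1974)^2 + 6*(-2.1468)^2 = 78.7697


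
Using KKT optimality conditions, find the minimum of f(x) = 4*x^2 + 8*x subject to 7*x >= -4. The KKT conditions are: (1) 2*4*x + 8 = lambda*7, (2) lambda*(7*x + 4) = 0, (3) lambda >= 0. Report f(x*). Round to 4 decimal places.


Step 1: Try lambda = 0 (constraint inactive).
x_unc = -8/(2*4) = -1.0
Check: 7*-1.0 = -7.0 < -4 -- violated!
Step 2: Constraint must be active: 7*x = -4
x* = -4/7 = -0.5714 (rounded; the exact value -4/7 is used below)
lambda = (2*4*(-4/7) + 8)/7 = 0.4898
Step 3: Compute optimal value.
f(x*) = 4*(-4/7)^2 + 8*(-4/7) = -3.2653


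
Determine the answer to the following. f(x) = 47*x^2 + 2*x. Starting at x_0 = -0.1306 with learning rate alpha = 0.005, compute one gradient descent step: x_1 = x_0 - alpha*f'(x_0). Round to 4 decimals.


We compute the gradient at x_0 and apply the update.
f'(x) = 94*x + 2
f'(-0.1306) = 94*-0.1306 + 2 = -10.2764
x_1 = -0.1306 - 0.005*-10.2764 = -0.0792


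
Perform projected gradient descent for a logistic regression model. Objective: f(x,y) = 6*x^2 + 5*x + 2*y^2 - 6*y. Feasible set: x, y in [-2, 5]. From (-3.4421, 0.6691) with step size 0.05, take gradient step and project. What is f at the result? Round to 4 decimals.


Step 1: Compute gradient at (-3.4421, 0.6691).
grad_x = 2*6*-3.4421 + 5 = -36.3052
grad_y = 2*2*0.6691 - 6 = -3.3236
Step 2: Gradient step.
x_raw = -3.4421 - 0.05*-36.3052 = -1.6268
y_raw = 0.6691 - 0.05*-3.3236 = 0.8353
Step 3: Project onto [-2, 5].
x_proj = clip(-1.6268) = -1.6268
y_proj = clip(0.8353) = 0.8353
Step 4: Evaluate f.
f(-1.6268, 0.8353) = 4.1292


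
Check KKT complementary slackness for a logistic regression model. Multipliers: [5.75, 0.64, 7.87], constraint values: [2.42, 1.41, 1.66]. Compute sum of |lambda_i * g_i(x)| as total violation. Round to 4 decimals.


KKT complementary slackness check:
lambda_1 * g_1 = 5.75 * 2.42 = 13.915
lambda_2 * g_2 = 0.64 * 1.41 = 0.9024
lambda_3 * g_3 = 7.87 * 1.66 = 13.0642
Total violation = 13.915 + 0.9024 + 13.0642 = 27.8816


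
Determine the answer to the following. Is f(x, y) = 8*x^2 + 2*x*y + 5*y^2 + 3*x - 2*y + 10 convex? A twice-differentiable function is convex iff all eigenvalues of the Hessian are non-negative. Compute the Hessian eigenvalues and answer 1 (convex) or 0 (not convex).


The Hessian of f(x,y) = 8*x^2 + 2*x*y + 5*y^2 + 3*x - 2*y + 10 is:
H = [[16, 2], [2, 10]]
Trace = 16 + 10 = 26
Determinant = 16*10 - (2)^2 = 156
Discriminant = (26)^2 - 4*156 = 52.0
Eigenvalues: lambda_1 = 9.3944, lambda_2 = 16.6056
The function is convex.

1


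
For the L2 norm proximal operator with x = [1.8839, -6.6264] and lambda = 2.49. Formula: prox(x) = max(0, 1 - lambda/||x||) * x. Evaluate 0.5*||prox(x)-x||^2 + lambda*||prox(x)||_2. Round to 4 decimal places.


Step 1: Compute ||x||.
||x|| = 6.889
Step 2: Compute scaling factor.
scale = max(0, 1 - 2.49/6.889) = 0.6386
Step 3: prox(x) = [1.203, -4.2313]
||prox(x)|| = 4.399
Step 4: Proximal objective.
0.5*||prox-x||^2 = 3.1001
lambda*||prox|| = 10.9535
Total = 14.0535


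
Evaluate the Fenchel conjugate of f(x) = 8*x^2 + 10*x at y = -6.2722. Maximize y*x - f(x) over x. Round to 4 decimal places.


f*(y) = sup_x {y*x - a*x^2 - b*x} = sup_x {(y-b)*x - a*x^2}
FOC: (y - b) - 2a*x = 0 => x* = (y - b)/(2a)
x* = (-6.2722 - 10)/(2*8) = -1.017
f*(-6.2722) = (y-b)^2/(4a) = (-6.2722 - 10)^2/(4*8)
= 264.7845/32 = 8.2745


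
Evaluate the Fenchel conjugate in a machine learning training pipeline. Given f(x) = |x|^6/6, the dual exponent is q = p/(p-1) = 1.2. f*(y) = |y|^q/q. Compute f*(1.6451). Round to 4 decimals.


The conjugate exponent q satisfies 1/p + 1/q = 1.
p = 6, so q = 6/(6 - 1) = 1.2
|y|^q = 1.6451^1.2 = 1.8173
f*(1.6451) = 1.8173 / 1.2 = 1.5144


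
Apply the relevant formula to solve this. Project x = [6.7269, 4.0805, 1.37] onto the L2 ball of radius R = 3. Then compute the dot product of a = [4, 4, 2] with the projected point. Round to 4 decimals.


Step 1: Compute ||x|| (intermediates to 6 decimals).
||x|| = sqrt(6.7269^2 + 4.0805^2 + 1.37^2) = 7.986148
Step 2: Project.
Since ||x|| > R, scale = R/||x|| = 3/7.986148 = 0.37565, proj(x) = scale * x
proj(x) = [2.52696, 1.53284, 0.514641]
Step 3: Dot product.
a^T * proj(x) = 4*2.52696 + 4*1.53284 + 2*0.514641 = 17.2685


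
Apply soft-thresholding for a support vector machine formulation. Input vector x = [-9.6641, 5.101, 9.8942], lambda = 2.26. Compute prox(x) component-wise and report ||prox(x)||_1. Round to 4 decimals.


Soft-thresholding with lambda = 2.26:
prox(-9.6641) = sign(-9.6641)*max(|-9.6641| - 2.26, 0) = -7.4041
prox(5.101) = sign(5.101)*max(|5.101| - 2.26, 0) = 2.841
prox(9.8942) = sign(9.8942)*max(|9.8942| - 2.26, 0) = 7.6342
prox(x) = [-7.4041, 2.841, 7.6342]
||prox(x)||_1 = 7.4041 + 2.841 + 7.6342 = 17.8793


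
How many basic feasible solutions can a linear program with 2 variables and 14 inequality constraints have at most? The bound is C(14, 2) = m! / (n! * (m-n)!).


Each vertex corresponds to some choice of n active constraints out of m, so the number of vertices is at most C(m, n) = m! / (n!(m-n)!).
m = 14, n = 2
Numerator: 14 * 13
Denominator: 2! = 2
C(14, 2) = 91


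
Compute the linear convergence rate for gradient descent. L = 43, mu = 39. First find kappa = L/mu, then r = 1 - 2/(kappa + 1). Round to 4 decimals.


Step 1: Compute the condition number.
kappa = L/mu = 43/39 = 1.1026
Step 2: Compute the convergence rate.
r = 1 - 2/(kappa + 1) = 1 - 2*mu/(L + mu) = (L - mu)/(L + mu) = 4/82 = 0.0488


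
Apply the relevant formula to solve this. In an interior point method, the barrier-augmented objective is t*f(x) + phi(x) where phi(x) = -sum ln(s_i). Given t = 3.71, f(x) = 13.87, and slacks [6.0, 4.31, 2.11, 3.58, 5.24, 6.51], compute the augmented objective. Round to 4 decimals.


Step 1: Compute log-barrier.
ln values: [1.7918, 1.4609, 0.7467, 1.2754, 1.6563, 1.8733]
phi = -(1.7918 + 1.4609 + 0.7467 + 1.2754 + 1.6563 + 1.8733) = -8.8044
Step 2: Compute augmented objective.
t*f(x) = 3.71*13.87 = 51.4577
Total = 51.4577 - 8.8044 = 42.6533


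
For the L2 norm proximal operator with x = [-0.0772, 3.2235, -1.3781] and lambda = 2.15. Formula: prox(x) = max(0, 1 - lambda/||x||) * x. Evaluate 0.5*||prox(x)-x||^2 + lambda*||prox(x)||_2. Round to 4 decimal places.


Step 1: Compute ||x||.
||x|| = 3.5066
Step 2: Compute scaling factor.
scale = max(0, 1 - 2.15/3.5066) = 0.3869
Step 3: prox(x) = [-0.0299, 1.2471, -0.5331]
||prox(x)|| = 1.3566
Step 4: Proximal objective.
0.5*||prox-x||^2 = 2.3113
lambda*||prox|| = 2.9167
Total = 5.2279


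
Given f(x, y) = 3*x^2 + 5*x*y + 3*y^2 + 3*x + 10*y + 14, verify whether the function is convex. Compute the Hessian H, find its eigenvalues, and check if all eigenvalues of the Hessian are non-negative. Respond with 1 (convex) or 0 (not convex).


The Hessian of f(x,y) = 3*x^2 + 5*x*y + 3*y^2 + 3*x + 10*y + 14 is:
H = [[6, 5], [5, 6]]
Trace = 6 + 6 = 12
Determinant = 6*6 - (5)^2 = 11
Discriminant = (12)^2 - 4*11 = 100.0
Eigenvalues: lambda_1 = 1.0, lambda_2 = 11.0
The function is convex.

1


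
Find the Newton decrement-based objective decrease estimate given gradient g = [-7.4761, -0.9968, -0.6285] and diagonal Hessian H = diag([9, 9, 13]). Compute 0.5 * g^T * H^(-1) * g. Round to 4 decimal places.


Step 1: H is diagonal, so H^(-1) * g = [-0.8307, -0.1108, -0.0483].
Step 2: g^T H^(-1) g = sum_i g_i^2 / H_ii
  = (-7.4761)^2/9 + (-0.9968)^2/9 + (-0.6285)^2/13
  = 6.2102 + 0.1104 + 0.0304 = 6.351
Step 3: Objective decrease = 0.5 * g^T H^(-1) g = 3.1755


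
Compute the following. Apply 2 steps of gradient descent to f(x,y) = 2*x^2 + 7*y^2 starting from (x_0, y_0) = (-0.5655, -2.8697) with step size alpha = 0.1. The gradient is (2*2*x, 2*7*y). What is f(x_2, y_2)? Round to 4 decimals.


Gradient descent on f(x,y) = 2*x^2 + 7*y^2.
Starting point: (-0.5655, -2.8697), alpha = 0.1
Step 1: grad_x = 2*2*-0.5655 = -2.262, grad_y = 2*7*-2.8697 = -40.1758
  x_1 = -0.5655 - 0.1*-2.262 = -0.3393
  y_1 = -2.8697 - 0.1*-40.1758 = 1.1479
Step 2: grad_x = 2*2*-0.3393 = -1.3572, grad_y = 2*7*1.1479 = 16.0703
  x_2 = -0.3393 - 0.1*-1.3572 = -0.2036
  y_2 = 1.1479 - 0.1*16.0703 = -0.4592
f(-0.2036, -0.4592) = 2*(-0.2036)^2 + 7*(-0.4592)^2 = 1.5586


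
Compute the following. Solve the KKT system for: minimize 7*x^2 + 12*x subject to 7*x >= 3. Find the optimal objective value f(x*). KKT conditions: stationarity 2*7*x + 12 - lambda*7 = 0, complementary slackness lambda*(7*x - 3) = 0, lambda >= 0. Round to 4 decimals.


Step 1: Try lambda = 0 (constraint inactive).
x_unc = -12/(2*7) = -0.8571
Check: 7*-0.8571 = -5.9997 < 3 -- violated!
Step 2: Constraint must be active: 7*x = 3
x* = 3/7 = 0.4286 (rounded; the exact value 3/7 is used below)
lambda = (2*7*(3/7) + 12)/7 = 2.5714
Step 3: Compute optimal value.
f(x*) = 7*(3/7)^2 + 12*(3/7) = 6.4286


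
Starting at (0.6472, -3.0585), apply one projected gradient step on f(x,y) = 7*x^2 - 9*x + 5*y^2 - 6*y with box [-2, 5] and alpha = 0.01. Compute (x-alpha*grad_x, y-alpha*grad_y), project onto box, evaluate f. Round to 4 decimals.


Step 1: Compute gradient at (0.6472, -3.0585).
grad_x = 2*7*0.6472 - 9 = 0.0608
grad_y = 2*5*-3.0585 - 6 = -36.585
Step 2: Gradient step.
x_raw = 0.6472 - 0.01*0.0608 = 0.6466
y_raw = -3.0585 - 0.01*-36.585 = -2.6927
Step 3: Project onto [-2, 5].
x_proj = clip(0.6466) = 0.6466
y_proj = clip(-2.6927) = -2.0
Step 4: Evaluate f.
f(0.6466, -2.0) = 29.1072


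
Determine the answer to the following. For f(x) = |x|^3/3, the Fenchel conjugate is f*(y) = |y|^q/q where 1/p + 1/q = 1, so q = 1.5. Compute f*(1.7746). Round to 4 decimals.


The conjugate exponent q satisfies 1/p + 1/q = 1.
p = 3, so q = 3/(3 - 1) = 1.5
|y|^q = 1.7746^1.5 = 2.364
f*(1.7746) = 2.364 / 1.5 = 1.576


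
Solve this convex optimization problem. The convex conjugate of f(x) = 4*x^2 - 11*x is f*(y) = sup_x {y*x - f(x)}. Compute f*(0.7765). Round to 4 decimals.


f*(y) = sup_x {y*x - a*x^2 - b*x} = sup_x {(y-b)*x - a*x^2}
FOC: (y - b) - 2a*x = 0 => x* = (y - b)/(2a)
x* = (0.7765 + 11)/(2*4) = 1.4721
f*(0.7765) = (y-b)^2/(4a) = (0.7765 + 11)^2/(4*4)
= 138.686/16 = 8.6679


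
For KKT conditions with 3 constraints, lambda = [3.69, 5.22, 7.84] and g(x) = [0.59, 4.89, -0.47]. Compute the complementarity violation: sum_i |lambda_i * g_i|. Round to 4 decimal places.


KKT complementary slackness check:
lambda_1 * g_1 = 3.69 * 0.59 = 2.1771
lambda_2 * g_2 = 5.22 * 4.89 = 25.5258
lambda_3 * g_3 = 7.84 * -0.47 = -3.6848
Total violation = 2.1771 + 25.5258 + 3.6848 = 31.3877


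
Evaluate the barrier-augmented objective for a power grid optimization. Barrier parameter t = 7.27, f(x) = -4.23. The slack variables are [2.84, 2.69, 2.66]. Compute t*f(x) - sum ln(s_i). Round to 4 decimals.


Step 1: Compute log-barrier.
ln values: [1.0438, 0.9895, 0.9783]
phi = -(1.0438 + 0.9895 + 0.9783) = -3.0117
Step 2: Compute augmented objective.
t*f(x) = 7.27*-4.23 = -30.7521
Total = -30.7521 - 3.0117 = -33.7638


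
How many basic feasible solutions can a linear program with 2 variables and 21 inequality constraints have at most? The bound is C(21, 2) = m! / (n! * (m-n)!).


Each vertex corresponds to some choice of n active constraints out of m, so the number of vertices is at most C(m, n) = m! / (n!(m-n)!).
m = 21, n = 2
Numerator: 21 * 20
Denominator: 2! = 2
C(21, 2) = 210


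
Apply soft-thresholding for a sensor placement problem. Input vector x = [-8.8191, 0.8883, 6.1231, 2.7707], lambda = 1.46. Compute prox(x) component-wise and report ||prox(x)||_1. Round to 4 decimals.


Soft-thresholding with lambda = 1.46:
prox(-8.8191) = sign(-8.8191)*max(|-8.8191| - 1.46, 0) = -7.3591
prox(0.8883) = sign(0.8883)*max(|0.8883| - 1.46, 0) = 0.0
prox(6.1231) = sign(6.1231)*max(|6.1231| - 1.46, 0) = 4.6631
prox(2.7707) = sign(2.7707)*max(|2.7707| - 1.46, 0) = 1.3107
prox(x) = [-7.3591, 0.0, 4.6631, 1.3107]
||prox(x)||_1 = 7.3591 + 0.0 + 4.6631 + 1.3107 = 13.3329


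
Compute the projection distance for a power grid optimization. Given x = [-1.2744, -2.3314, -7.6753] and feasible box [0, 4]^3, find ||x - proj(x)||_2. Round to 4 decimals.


Project each component onto [0, 4].
clip(-1.2744) = 0.0, clip(-2.3314) = 0.0, clip(-7.6753) = 0.0
Projection = [0.0, 0.0, 0.0]
Squared diffs: [1.6241, 5.4354, 58.9102]
Distance = sqrt(65.9697) = 8.1222


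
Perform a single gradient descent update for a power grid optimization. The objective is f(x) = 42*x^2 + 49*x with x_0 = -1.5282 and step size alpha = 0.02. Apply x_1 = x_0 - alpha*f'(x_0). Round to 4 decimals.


We compute the gradient at x_0 and apply the update.
f'(x) = 84*x + 49
f'(-1.5282) = 84*-1.5282 + 49 = -79.3688
x_1 = -1.5282 - 0.02*-79.3688 = 0.0592


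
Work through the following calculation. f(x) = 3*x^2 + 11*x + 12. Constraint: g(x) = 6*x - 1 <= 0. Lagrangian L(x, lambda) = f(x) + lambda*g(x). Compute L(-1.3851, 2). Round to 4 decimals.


Step 1: Evaluate f(x).
f(-1.3851) = 3*(-1.3851)^2 + 11*(-1.3851) + 12 = 2.5194
Step 2: Evaluate g(x).
g(-1.3851) = 6*-1.3851 - 1 = -9.3106
Step 3: Compute Lagrangian.
L = 2.5194 + 2*-9.3106 = -16.1018


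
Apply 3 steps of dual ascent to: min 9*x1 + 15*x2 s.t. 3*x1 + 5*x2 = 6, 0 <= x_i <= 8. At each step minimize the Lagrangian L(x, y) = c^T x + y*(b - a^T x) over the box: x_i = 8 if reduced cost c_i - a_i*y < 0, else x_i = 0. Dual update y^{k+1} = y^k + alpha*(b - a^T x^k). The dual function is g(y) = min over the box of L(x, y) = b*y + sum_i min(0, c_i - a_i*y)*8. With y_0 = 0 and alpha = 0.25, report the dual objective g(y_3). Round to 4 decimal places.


Dual ascent for LP: min 9*x1 + 15*x2, 3*x1 + 5*x2 = 6, 0 <= x_i <= 8
Step 1: y^k = 0.0, reduced costs: (9.0, 15.0)
  x^k = (0.0, 0.0), subgradient = b - a^T x = 6.0
  y^{k+1} = 0.0 + 0.25*6.0 = 1.5
Step 2: y^k = 1.5, reduced costs: (4.5, 7.5)
  x^k = (0.0, 0.0), subgradient = b - a^T x = 6.0
  y^{k+1} = 1.5 + 0.25*6.0 = 3.0
Step 3: y^k = 3.0, reduced costs: (0.0, 0.0)
  x^k = (0.0, 0.0), subgradient = b - a^T x = 6.0
  y^{k+1} = 3.0 + 0.25*6.0 = 4.5
Dual objective at y_3 = 4.5: reduced costs (-4.5, -7.5), box minimizer x = (8.0, 8.0)
g(y_3) = b*y + (c1 - a1*y)*x1 + (c2 - a2*y)*x2 = 6*4.5 + (-4.5)*8.0 + (-7.5)*8.0 = 27.0 - 36.0 - 60.0 = -69.0


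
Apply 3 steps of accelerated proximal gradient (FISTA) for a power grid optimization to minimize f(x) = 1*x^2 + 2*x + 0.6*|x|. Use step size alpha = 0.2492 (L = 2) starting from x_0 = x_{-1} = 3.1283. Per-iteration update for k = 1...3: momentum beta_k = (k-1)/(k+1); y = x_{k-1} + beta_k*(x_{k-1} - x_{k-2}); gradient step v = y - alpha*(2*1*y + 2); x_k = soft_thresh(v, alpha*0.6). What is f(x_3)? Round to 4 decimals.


FISTA on f(x) = 1*x^2 + 2*x + 0.6*|x|
L = 2, alpha = 0.2492
Iteration 1: beta = 0.0, y = 3.1283 + 0.0*(3.1283 - 3.1283) = 3.1283
  grad(y) = 8.2566, v = y - alpha*grad = 1.0708
  prox(v) = soft_thresh(1.0708, 0.1495) = 0.9212
Iteration 2: beta = 0.3333, y = 0.9212 + 0.3333*(0.9212 - 3.1283) = 0.1855
  grad(y) = 2.3711, v = y - alpha*grad = -0.4053
  prox(v) = soft_thresh(-0.4053, 0.1495) = -0.2558
Iteration 3: beta = 0.5, y = -0.2558 + 0.5*(-0.2558 - 0.9212) = -0.8443
  grad(y) = 0.3113, v = y - alpha*grad = -0.9219
  prox(v) = soft_thresh(-0.9219, 0.1495) = -0.7724
f(x_3) = 1*(-0.7724)^2 + 2*(-0.7724) + 0.6*|-0.7724| = -0.4848


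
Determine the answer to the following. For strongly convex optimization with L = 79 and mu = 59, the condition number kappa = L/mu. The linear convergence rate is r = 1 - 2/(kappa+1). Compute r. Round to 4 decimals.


Step 1: Compute the condition number.
kappa = L/mu = 79/59 = 1.339
Step 2: Compute the convergence rate.
r = 1 - 2/(kappa + 1) = 1 - 2*mu/(L + mu) = (L - mu)/(L + mu) = 20/138 = 0.1449


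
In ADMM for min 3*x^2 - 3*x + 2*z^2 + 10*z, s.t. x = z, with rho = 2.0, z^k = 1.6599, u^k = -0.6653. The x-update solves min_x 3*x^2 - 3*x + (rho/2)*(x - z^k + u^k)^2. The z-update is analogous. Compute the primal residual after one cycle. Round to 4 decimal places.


ADMM iteration with rho = 2.0, z^k = 1.6599, u^k = -0.6653
Step 1: x-update.
Minimize 3*x^2 - 3*x + (2.0/2)*(x - 1.6599 - 0.6653)^2
FOC: (2*3 + 2.0)*x = 3 + 2.0*(1.6599 + 0.6653)
x^{k+1} = 0.9563
Step 2: z-update.
Minimize 2*z^2 + 10*z + (2.0/2)*(0.9563 - z - 0.6653)^2
FOC: (2*2 + 2.0)*z = -10 + 2.0*(0.9563 - 0.6653)
z^{k+1} = -1.5697
Step 3: u-update.
u^{k+1} = -0.6653 + 0.9563 + 1.5697 = 1.8607
Step 4: Primal residual = |0.9563 + 1.5697| = 2.526


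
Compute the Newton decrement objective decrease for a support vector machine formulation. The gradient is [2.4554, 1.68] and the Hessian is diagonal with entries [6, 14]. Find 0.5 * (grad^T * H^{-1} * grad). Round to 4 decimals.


Step 1: H is diagonal, so H^(-1) * g = [0.4092, 0.12].
Step 2: g^T H^(-1) g = sum_i g_i^2 / H_ii
  = (2.4554)^2/6 + (1.68)^2/14
  = 1.0048 + 0.2016 = 1.2064
Step 3: Objective decrease = 0.5 * g^T H^(-1) g = 0.6032


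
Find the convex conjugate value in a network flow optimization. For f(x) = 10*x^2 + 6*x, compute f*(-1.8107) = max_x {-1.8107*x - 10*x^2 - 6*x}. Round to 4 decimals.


f*(y) = sup_x {y*x - a*x^2 - b*x} = sup_x {(y-b)*x - a*x^2}
FOC: (y - b) - 2a*x = 0 => x* = (y - b)/(2a)
x* = (-1.8107 - 6)/(2*10) = -0.3905
f*(-1.8107) = (y-b)^2/(4a) = (-1.8107 - 6)^2/(4*10)
= 61.007/40 = 1.5252


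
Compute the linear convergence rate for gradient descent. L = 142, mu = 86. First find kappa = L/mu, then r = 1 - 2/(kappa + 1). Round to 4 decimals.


Step 1: Compute the condition number.
kappa = L/mu = 142/86 = 1.6512
Step 2: Compute the convergence rate.
r = 1 - 2/(kappa + 1) = 1 - 2*mu/(L + mu) = (L - mu)/(L + mu) = 56/228 = 0.2456


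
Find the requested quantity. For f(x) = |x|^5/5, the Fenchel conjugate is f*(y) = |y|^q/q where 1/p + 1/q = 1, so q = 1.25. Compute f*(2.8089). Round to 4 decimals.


The conjugate exponent q satisfies 1/p + 1/q = 1.
p = 5, so q = 5/(5 - 1) = 1.25
|y|^q = 2.8089^1.25 = 3.6364
f*(2.8089) = 3.6364 / 1.25 = 2.9091


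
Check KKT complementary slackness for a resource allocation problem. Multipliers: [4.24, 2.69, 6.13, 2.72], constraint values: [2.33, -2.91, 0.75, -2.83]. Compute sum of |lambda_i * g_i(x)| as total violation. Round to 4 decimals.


KKT complementary slackness check:
lambda_1 * g_1 = 4.24 * 2.33 = 9.8792
lambda_2 * g_2 = 2.69 * -2.91 = -7.8279
lambda_3 * g_3 = 6.13 * 0.75 = 4.5975
lambda_4 * g_4 = 2.72 * -2.83 = -7.6976
Total violation = 9.8792 + 7.8279 + 4.5975 + 7.6976 = 30.0022


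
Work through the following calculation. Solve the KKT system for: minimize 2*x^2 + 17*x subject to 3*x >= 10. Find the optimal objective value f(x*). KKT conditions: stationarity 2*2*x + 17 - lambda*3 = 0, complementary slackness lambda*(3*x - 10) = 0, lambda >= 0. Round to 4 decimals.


Step 1: Try lambda = 0 (constraint inactive).
x_unc = -17/(2*2) = -4.25
Check: 3*-4.25 = -12.75 < 10 -- violated!
Step 2: Constraint must be active: 3*x = 10
x* = 10/3 = 3.3333 (rounded; the exact value 10/3 is used below)
lambda = (2*2*(10/3) + 17)/3 = 10.1111
Step 3: Compute optimal value.
f(x*) = 2*(10/3)^2 + 17*(10/3) = 78.8889


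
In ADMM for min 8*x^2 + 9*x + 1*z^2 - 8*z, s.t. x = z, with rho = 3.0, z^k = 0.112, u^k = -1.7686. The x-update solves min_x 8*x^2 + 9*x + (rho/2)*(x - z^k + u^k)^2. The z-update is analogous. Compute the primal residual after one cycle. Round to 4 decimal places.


ADMM iteration with rho = 3.0, z^k = 0.112, u^k = -1.7686
Step 1: x-update.
Minimize 8*x^2 + 9*x + (3.0/2)*(x - 0.112 - 1.7686)^2
FOC: (2*8 + 3.0)*x = -9 + 3.0*(0.112 + 1.7686)
x^{k+1} = -0.1767
Step 2: z-update.
Minimize 1*z^2 - 8*z + (3.0/2)*(-0.1767 - z - 1.7686)^2
FOC: (2*1 + 3.0)*z = 8 + 3.0*(-0.1767 - 1.7686)
z^{k+1} = 0.4328
Step 3: u-update.
u^{k+1} = -1.7686 - 0.1767 - 0.4328 = -2.3781
Step 4: Primal residual = |-0.1767 - 0.4328| = 0.6095


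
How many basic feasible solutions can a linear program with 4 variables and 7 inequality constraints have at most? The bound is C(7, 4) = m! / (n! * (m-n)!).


Each vertex corresponds to some choice of n active constraints out of m, so the number of vertices is at most C(m, n) = m! / (n!(m-n)!).
m = 7, n = 4
Numerator: 7 * 6 * 5 * 4
Denominator: 4! = 24
C(7, 4) = 35


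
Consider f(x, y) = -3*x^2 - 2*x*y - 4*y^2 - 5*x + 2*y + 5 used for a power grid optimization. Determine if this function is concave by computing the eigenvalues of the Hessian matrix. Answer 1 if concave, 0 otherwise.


The Hessian of f(x,y) = -3*x^2 - 2*x*y - 4*y^2 - 5*x + 2*y + 5 is:
H = [[-6, -2], [-2, -8]]
Trace = -6 - 8 = -14
Determinant = -6*-8 - (-2)^2 = 44
Discriminant = (-14)^2 - 4*44 = 20.0
Eigenvalues: lambda_1 = -9.2361, lambda_2 = -4.7639
The function is concave.

1


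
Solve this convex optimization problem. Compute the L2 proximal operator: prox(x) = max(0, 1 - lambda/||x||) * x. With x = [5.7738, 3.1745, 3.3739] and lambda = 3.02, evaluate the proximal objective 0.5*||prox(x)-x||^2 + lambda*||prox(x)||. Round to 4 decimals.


Step 1: Compute ||x||.
||x|| = 7.4025
Step 2: Compute scaling factor.
scale = max(0, 1 - 3.02/7.4025) = 0.592
Step 3: prox(x) = [3.4183, 1.8794, 1.9975]
||prox(x)|| = 4.3825
Step 4: Proximal objective.
0.5*||prox-x||^2 = 4.5602
lambda*||prox|| = 13.2352
Total = 17.7954


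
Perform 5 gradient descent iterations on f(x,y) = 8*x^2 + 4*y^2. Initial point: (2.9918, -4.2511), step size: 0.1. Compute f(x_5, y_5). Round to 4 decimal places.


Gradient descent on f(x,y) = 8*x^2 + 4*y^2.
Starting point: (2.9918, -4.2511), alpha = 0.1
Step 1: grad_x = 2*8*2.9918 = 47.8688, grad_y = 2*4*-4.2511 = -34.0088
  x_1 = 2.9918 - 0.1*47.8688 = -1.7951
  y_1 = -4.2511 - 0.1*-34.0088 = -0.8502
Step 2: grad_x = 2*8*-1.7951 = -28.7213, grad_y = 2*4*-0.8502 = -6.8018
  x_2 = -1.7951 - 0.1*-28.7213 = 1.077
  y_2 = -0.8502 - 0.1*-6.8018 = -0.17
Step 3: grad_x = 2*8*1.077 = 17.2328, grad_y = 2*4*-0.17 = -1.3604
  x_3 = 1.077 - 0.1*17.2328 = -0.6462
  y_3 = -0.17 - 0.1*-1.3604 = -0.034
Step 4: grad_x = 2*8*-0.6462 = -10.3397, grad_y = 2*4*-0.034 = -0.2721
  x_4 = -0.6462 - 0.1*-10.3397 = 0.3877
  y_4 = -0.034 - 0.1*-0.2721 = -0.0068
Step 5: grad_x = 2*8*0.3877 = 6.2038, grad_y = 2*4*-0.0068 = -0.0544
  x_5 = 0.3877 - 0.1*6.2038 = -0.2326
  y_5 = -0.0068 - 0.1*-0.0544 = -0.0014
f(-0.2326, -0.0014) = 8*(-0.2326)^2 + 4*(-0.0014)^2 = 0.433


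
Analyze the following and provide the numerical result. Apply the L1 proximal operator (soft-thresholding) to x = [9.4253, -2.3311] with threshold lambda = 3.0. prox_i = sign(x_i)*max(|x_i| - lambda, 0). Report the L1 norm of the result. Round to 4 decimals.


Soft-thresholding with lambda = 3.0:
prox(9.4253) = sign(9.4253)*max(|9.4253| - 3.0, 0) = 6.4253
prox(-2.3311) = sign(-2.3311)*max(|-2.3311| - 3.0, 0) = 0.0
prox(x) = [6.4253, 0.0]
||prox(x)||_1 = 6.4253 + 0.0 = 6.4253


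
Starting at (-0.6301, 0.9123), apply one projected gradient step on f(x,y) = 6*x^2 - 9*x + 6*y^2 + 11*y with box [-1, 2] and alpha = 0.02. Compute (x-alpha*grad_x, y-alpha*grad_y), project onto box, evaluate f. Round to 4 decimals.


Step 1: Compute gradient at (-0.6301, 0.9123).
grad_x = 2*6*-0.6301 - 9 = -16.5612
grad_y = 2*6*0.9123 + 11 = 21.9476
Step 2: Gradient step.
x_raw = -0.6301 - 0.02*-16.5612 = -0.2989
y_raw = 0.9123 - 0.02*21.9476 = 0.4733
Step 3: Project onto [-1, 2].
x_proj = clip(-0.2989) = -0.2989
y_proj = clip(0.4733) = 0.4733
Step 4: Evaluate f.
f(-0.2989, 0.4733) = 9.777


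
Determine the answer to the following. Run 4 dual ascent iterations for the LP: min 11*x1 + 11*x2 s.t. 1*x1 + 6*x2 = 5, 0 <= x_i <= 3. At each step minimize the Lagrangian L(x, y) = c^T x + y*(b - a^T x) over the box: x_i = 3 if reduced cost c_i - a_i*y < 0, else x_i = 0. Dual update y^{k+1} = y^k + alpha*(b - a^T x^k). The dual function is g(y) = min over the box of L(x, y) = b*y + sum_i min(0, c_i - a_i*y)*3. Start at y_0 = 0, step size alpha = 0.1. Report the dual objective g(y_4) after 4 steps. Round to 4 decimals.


Dual ascent for LP: min 11*x1 + 11*x2, 1*x1 + 6*x2 = 5, 0 <= x_i <= 3
Step 1: y^k = 0.0, reduced costs: (11.0, 11.0)
  x^k = (0.0, 0.0), subgradient = b - a^T x = 5.0
  y^{k+1} = 0.0 + 0.1*5.0 = 0.5
Step 2: y^k = 0.5, reduced costs: (10.5, 8.0)
  x^k = (0.0, 0.0), subgradient = b - a^T x = 5.0
  y^{k+1} = 0.5 + 0.1*5.0 = 1.0
Step 3: y^k = 1.0, reduced costs: (10.0, 5.0)
  x^k = (0.0, 0.0), subgradient = b - a^T x = 5.0
  y^{k+1} = 1.0 + 0.1*5.0 = 1.5
Step 4: y^k = 1.5, reduced costs: (9.5, 2.0)
  x^k = (0.0, 0.0), subgradient = b - a^T x = 5.0
  y^{k+1} = 1.5 + 0.1*5.0 = 2.0
Dual objective at y_4 = 2.0: reduced costs (9.0, -1.0), box minimizer x = (0.0, 3.0)
g(y_4) = b*y + (c1 - a1*y)*x1 + (c2 - a2*y)*x2 = 5*2.0 + 9.0*0.0 + (-1.0)*3.0 = 10.0 + 0.0 - 3.0 = 7.0


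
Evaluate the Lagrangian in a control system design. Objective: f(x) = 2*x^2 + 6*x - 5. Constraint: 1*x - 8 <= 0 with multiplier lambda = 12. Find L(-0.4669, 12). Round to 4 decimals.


Step 1: Evaluate f(x).
f(-0.4669) = 2*(-0.4669)^2 + 6*(-0.4669) - 5 = -7.3654
Step 2: Evaluate g(x).
g(-0.4669) = 1*-0.4669 - 8 = -8.4669
Step 3: Compute Lagrangian.
L = -7.3654 + 12*-8.4669 = -108.9682


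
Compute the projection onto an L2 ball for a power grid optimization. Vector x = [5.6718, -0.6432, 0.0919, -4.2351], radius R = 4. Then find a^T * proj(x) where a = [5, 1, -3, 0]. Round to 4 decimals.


Step 1: Compute ||x|| (intermediates to 6 decimals).
||x|| = sqrt(5.6718^2 + (-0.6432)^2 + 0.0919^2 + (-4.2351)^2) = 7.108273
Step 2: Project.
Since ||x|| > R, scale = R/||x|| = 4/7.108273 = 0.562725, proj(x) = scale * x
proj(x) = [3.191664, -0.361945, 0.051714, -2.383197]
Step 3: Dot product.
a^T * proj(x) = 5*3.191664 + 1*(-0.361945) - 3*0.051714 + 0*(-2.383197) = 15.4412


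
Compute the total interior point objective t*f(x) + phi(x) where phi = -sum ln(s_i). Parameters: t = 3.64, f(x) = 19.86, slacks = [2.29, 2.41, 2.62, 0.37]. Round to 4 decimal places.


Step 1: Compute log-barrier.
ln values: [0.8286, 0.8796, 0.9632, -0.9943]
phi = -(0.8286 + 0.8796 + 0.9632 - 0.9943) = -1.6771
Step 2: Compute augmented objective.
t*f(x) = 3.64*19.86 = 72.2904
Total = 72.2904 - 1.6771 = 70.6133


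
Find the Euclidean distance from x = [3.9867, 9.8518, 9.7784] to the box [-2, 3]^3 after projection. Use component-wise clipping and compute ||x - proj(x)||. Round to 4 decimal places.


Project each component onto [-2, 3].
clip(3.9867) = 3.0, clip(9.8518) = 3.0, clip(9.7784) = 3.0
Projection = [3.0, 3.0, 3.0]
Squared diffs: [0.9736, 46.9472, 45.9467]
Distance = sqrt(93.8675) = 9.6885


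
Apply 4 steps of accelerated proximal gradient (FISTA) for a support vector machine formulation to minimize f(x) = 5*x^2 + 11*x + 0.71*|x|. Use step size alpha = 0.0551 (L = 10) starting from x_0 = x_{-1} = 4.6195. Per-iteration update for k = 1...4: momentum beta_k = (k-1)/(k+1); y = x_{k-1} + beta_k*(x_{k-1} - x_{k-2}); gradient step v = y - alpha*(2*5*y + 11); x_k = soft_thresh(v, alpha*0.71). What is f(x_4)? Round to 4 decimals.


FISTA on f(x) = 5*x^2 + 11*x + 0.71*|x|
L = 10, alpha = 0.0551
Iteration 1: beta = 0.0, y = 4.6195 + 0.0*(4.6195 - 4.6195) = 4.6195
  grad(y) = 57.195, v = y - alpha*grad = 1.4681
  prox(v) = soft_thresh(1.4681, 0.0391) = 1.4289
Iteration 2: beta = 0.3333, y = 1.4289 + 0.3333*(1.4289 - 4.6195) = 0.3654
  grad(y) = 14.6541, v = y - alpha*grad = -0.442
  prox(v) = soft_thresh(-0.442, 0.0391) = -0.4029
Iteration 3: beta = 0.5, y = -0.4029 + 0.5*(-0.4029 - 1.4289) = -1.3188
  grad(y) = -2.1883, v = y - alpha*grad = -1.1983
  prox(v) = soft_thresh(-1.1983, 0.0391) = -1.1591
Iteration 4: beta = 0.6, y = -1.1591 + 0.6*(-1.1591 + 0.4029) = -1.6129
  grad(y) = -5.1287, v = y - alpha*grad = -1.3303
  prox(v) = soft_thresh(-1.3303, 0.0391) = -1.2912
f(x_4) = 5*(-1.2912)^2 + 11*(-1.2912) + 0.71*|-1.2912| = -4.9506


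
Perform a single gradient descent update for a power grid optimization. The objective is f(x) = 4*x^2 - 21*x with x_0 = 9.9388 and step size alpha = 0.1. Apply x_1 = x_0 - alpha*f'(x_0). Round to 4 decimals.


We compute the gradient at x_0 and apply the update.
f'(x) = 8*x - 21
f'(9.9388) = 8*9.9388 - 21 = 58.5104
x_1 = 9.9388 - 0.1*58.5104 = 4.0878


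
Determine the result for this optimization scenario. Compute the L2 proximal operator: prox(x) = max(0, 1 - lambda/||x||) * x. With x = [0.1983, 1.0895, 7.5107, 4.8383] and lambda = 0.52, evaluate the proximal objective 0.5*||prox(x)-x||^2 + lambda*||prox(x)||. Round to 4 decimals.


Step 1: Compute ||x||.
||x|| = 9.0026
Step 2: Compute scaling factor.
scale = max(0, 1 - 0.52/9.0026) = 0.9422
Step 3: prox(x) = [0.1868, 1.0266, 7.0769, 4.5588]
||prox(x)|| = 8.4826
Step 4: Proximal objective.
0.5*||prox-x||^2 = 0.1352
lambda*||prox|| = 4.411
Total = 4.5461


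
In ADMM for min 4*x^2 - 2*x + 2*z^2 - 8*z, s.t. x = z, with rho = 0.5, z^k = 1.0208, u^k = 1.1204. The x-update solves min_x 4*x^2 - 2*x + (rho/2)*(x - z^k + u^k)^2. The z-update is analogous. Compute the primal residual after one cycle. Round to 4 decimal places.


ADMM iteration with rho = 0.5, z^k = 1.0208, u^k = 1.1204
Step 1: x-update.
Minimize 4*x^2 - 2*x + (0.5/2)*(x - 1.0208 + 1.1204)^2
FOC: (2*4 + 0.5)*x = 2 + 0.5*(1.0208 - 1.1204)
x^{k+1} = 0.2294
Step 2: z-update.
Minimize 2*z^2 - 8*z + (0.5/2)*(0.2294 - z + 1.1204)^2
FOC: (2*2 + 0.5)*z = 8 + 0.5*(0.2294 + 1.1204)
z^{k+1} = 1.9278
Step 3: u-update.
u^{k+1} = 1.1204 + 0.2294 - 1.9278 = -0.5779
Step 4: Primal residual = |0.2294 - 1.9278| = 1.6983


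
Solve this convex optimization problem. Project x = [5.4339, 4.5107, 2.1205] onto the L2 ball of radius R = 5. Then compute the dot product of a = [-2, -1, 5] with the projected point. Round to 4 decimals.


Step 1: Compute ||x|| (intermediates to 6 decimals).
||x|| = sqrt(5.4339^2 + 4.5107^2 + 2.1205^2) = 7.373615
Step 2: Project.
Since ||x|| > R, scale = R/||x|| = 5/7.373615 = 0.678093, proj(x) = scale * x
proj(x) = [3.68469, 3.058674, 1.437896]
Step 3: Dot product.
a^T * proj(x) = -2*3.68469 - 1*3.058674 + 5*1.437896 = -3.2386


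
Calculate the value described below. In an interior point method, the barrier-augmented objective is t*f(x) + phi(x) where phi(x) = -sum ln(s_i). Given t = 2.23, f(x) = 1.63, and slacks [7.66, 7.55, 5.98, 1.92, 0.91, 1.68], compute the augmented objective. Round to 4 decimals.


Step 1: Compute log-barrier.
ln values: [2.036, 2.0215, 1.7884, 0.6523, -0.0943, 0.5188]
phi = -(2.036 + 2.0215 + 1.7884 + 0.6523 - 0.0943 + 0.5188) = -6.9228
Step 2: Compute augmented objective.
t*f(x) = 2.23*1.63 = 3.6349
Total = 3.6349 - 6.9228 = -3.2879


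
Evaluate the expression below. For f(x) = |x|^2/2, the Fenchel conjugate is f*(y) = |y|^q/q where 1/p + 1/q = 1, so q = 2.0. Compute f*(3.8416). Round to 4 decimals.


The conjugate exponent q satisfies 1/p + 1/q = 1.
p = 2, so q = 2/(2 - 1) = 2.0
|y|^q = 3.8416^2.0 = 14.7579
f*(3.8416) = 14.7579 / 2.0 = 7.3789


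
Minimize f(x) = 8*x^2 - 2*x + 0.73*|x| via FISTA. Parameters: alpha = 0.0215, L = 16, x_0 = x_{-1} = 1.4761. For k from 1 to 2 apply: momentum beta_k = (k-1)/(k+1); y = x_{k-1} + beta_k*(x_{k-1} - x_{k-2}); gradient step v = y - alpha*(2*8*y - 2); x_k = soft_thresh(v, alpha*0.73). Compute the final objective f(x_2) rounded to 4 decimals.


FISTA on f(x) = 8*x^2 - 2*x + 0.73*|x|
L = 16, alpha = 0.0215
Iteration 1: beta = 0.0, y = 1.4761 + 0.0*(1.4761 - 1.4761) = 1.4761
  grad(y) = 21.6176, v = y - alpha*grad = 1.0113
  prox(v) = soft_thresh(1.0113, 0.0157) = 0.9956
Iteration 2: beta = 0.3333, y = 0.9956 + 0.3333*(0.9956 - 1.4761) = 0.8355
  grad(y) = 11.3675, v = y - alpha*grad = 0.5911
  prox(v) = soft_thresh(0.5911, 0.0157) = 0.5754
f(x_2) = 8*0.5754^2 - 2*0.5754 + 0.73*|0.5754| = 1.9177


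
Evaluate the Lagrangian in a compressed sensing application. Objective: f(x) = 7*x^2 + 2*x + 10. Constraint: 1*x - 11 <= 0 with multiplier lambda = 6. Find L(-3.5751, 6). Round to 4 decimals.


Step 1: Evaluate f(x).
f(-3.5751) = 7*(-3.5751)^2 + 2*(-3.5751) + 10 = 92.3192
Step 2: Evaluate g(x).
g(-3.5751) = 1*-3.5751 - 11 = -14.5751
Step 3: Compute Lagrangian.
L = 92.3192 + 6*-14.5751 = 4.8686


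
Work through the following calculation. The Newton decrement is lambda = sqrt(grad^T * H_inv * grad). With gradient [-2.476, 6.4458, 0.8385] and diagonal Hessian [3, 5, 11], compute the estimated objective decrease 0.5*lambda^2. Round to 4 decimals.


Step 1: H is diagonal, so H^(-1) * g = [-0.8253, 1.2892, 0.0762].
Step 2: g^T H^(-1) g = sum_i g_i^2 / H_ii
  = (-2.476)^2/3 + (6.4458)^2/5 + (0.8385)^2/11
  = 2.0435 + 8.3097 + 0.0639 = 10.4171
Step 3: Objective decrease = 0.5 * g^T H^(-1) g = 5.2086


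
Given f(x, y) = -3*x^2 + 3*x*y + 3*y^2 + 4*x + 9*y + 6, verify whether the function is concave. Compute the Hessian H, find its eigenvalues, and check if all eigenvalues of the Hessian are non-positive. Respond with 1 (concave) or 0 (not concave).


The Hessian of f(x,y) = -3*x^2 + 3*x*y + 3*y^2 + 4*x + 9*y + 6 is:
H = [[-6, 3], [3, 6]]
Trace = -6 + 6 = 0
Determinant = -6*6 - (3)^2 = -45
Discriminant = (0)^2 - 4*-45 = 180.0
Eigenvalues: lambda_1 = -6.7082, lambda_2 = 6.7082
The function is not concave.

0


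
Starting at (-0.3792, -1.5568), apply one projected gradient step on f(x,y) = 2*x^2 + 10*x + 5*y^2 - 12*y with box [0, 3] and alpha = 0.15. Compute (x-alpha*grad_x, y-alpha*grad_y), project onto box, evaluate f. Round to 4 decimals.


Step 1: Compute gradient at (-0.3792, -1.5568).
grad_x = 2*2*-0.3792 + 10 = 8.4832
grad_y = 2*5*-1.5568 - 12 = -27.568
Step 2: Gradient step.
x_raw = -0.3792 - 0.15*8.4832 = -1.6517
y_raw = -1.5568 - 0.15*-27.568 = 2.5784
Step 3: Project onto [0, 3].
x_proj = clip(-1.6517) = 0.0
y_proj = clip(2.5784) = 2.5784
Step 4: Evaluate f.
f(0.0, 2.5784) = 2.2999


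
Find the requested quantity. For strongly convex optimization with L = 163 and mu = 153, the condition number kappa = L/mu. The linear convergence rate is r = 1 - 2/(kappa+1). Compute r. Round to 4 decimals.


Step 1: Compute the condition number.
kappa = L/mu = 163/153 = 1.0654
Step 2: Compute the convergence rate.
r = 1 - 2/(kappa + 1) = 1 - 2*mu/(L + mu) = (L - mu)/(L + mu) = 10/316 = 0.0316


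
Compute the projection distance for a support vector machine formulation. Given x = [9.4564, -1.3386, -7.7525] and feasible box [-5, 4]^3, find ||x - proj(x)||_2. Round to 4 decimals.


Project each component onto [-5, 4].
clip(9.4564) = 4.0, clip(-1.3386) = -1.3386, clip(-7.7525) = -5.0
Projection = [4.0, -1.3386, -5.0]
Squared diffs: [29.7723, 0.0, 7.5763]
Distance = sqrt(37.3486) = 6.1113


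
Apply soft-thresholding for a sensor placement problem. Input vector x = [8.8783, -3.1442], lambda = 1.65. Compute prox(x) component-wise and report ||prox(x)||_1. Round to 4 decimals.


Soft-thresholding with lambda = 1.65:
prox(8.8783) = sign(8.8783)*max(|8.8783| - 1.65, 0) = 7.2283
prox(-3.1442) = sign(-3.1442)*max(|-3.1442| - 1.65, 0) = -1.4942
prox(x) = [7.2283, -1.4942]
||prox(x)||_1 = 7.2283 + 1.4942 = 8.7225


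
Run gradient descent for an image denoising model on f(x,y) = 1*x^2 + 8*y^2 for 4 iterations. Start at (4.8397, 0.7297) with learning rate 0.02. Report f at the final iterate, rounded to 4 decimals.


Gradient descent on f(x,y) = 1*x^2 + 8*y^2.
Starting point: (4.8397, 0.7297), alpha = 0.02
Step 1: grad_x = 2*1*4.8397 = 9.6794, grad_y = 2*8*0.7297 = 11.6752
  x_1 = 4.8397 - 0.02*9.6794 = 4.6461
  y_1 = 0.7297 - 0.02*11.6752 = 0.4962
Step 2: grad_x = 2*1*4.6461 = 9.2922, grad_y = 2*8*0.4962 = 7.9391
  x_2 = 4.6461 - 0.02*9.2922 = 4.4603
  y_2 = 0.4962 - 0.02*7.9391 = 0.3374
Step 3: grad_x = 2*1*4.4603 = 8.9205, grad_y = 2*8*0.3374 = 5.3986
  x_3 = 4.4603 - 0.02*8.9205 = 4.2819
  y_3 = 0.3374 - 0.02*5.3986 = 0.2294
Step 4: grad_x = 2*1*4.2819 = 8.5637, grad_y = 2*8*0.2294 = 3.6711
  x_4 = 4.2819 - 0.02*8.5637 = 4.1106
  y_4 = 0.2294 - 0.02*3.6711 = 0.156
f(4.1106, 0.156) = 1*4.1106^2 + 8*0.156^2 = 17.0916


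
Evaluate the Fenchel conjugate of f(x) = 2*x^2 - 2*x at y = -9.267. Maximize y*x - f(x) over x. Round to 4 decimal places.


f*(y) = sup_x {y*x - a*x^2 - b*x} = sup_x {(y-b)*x - a*x^2}
FOC: (y - b) - 2a*x = 0 => x* = (y - b)/(2a)
x* = (-9.267 + 2)/(2*2) = -1.8168
f*(-9.267) = (y-b)^2/(4a) = (-9.267 + 2)^2/(4*2)
= 52.8093/8 = 6.6012


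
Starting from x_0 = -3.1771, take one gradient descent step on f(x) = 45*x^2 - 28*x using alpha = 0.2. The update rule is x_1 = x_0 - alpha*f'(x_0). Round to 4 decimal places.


We compute the gradient at x_0 and apply the update.
f'(x) = 90*x - 28
f'(-3.1771) = 90*-3.1771 - 28 = -313.939
x_1 = -3.1771 - 0.2*-313.939 = 59.6107


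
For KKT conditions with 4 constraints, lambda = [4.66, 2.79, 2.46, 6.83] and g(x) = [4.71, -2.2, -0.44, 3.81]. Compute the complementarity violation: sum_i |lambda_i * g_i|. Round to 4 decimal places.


KKT complementary slackness check:
lambda_1 * g_1 = 4.66 * 4.71 = 21.9486
lambda_2 * g_2 = 2.79 * -2.2 = -6.138
lambda_3 * g_3 = 2.46 * -0.44 = -1.0824
lambda_4 * g_4 = 6.83 * 3.81 = 26.0223
Total violation = 21.9486 + 6.138 + 1.0824 + 26.0223 = 55.1913


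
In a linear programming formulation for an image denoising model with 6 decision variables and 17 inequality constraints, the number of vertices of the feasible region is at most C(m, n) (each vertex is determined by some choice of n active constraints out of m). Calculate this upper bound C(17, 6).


Each vertex corresponds to some choice of n active constraints out of m, so the number of vertices is at most C(m, n) = m! / (n!(m-n)!).
m = 17, n = 6
Numerator: 17 * 16 * 15 * 14 * 13 * 12
Denominator: 6! = 720
C(17, 6) = 12376


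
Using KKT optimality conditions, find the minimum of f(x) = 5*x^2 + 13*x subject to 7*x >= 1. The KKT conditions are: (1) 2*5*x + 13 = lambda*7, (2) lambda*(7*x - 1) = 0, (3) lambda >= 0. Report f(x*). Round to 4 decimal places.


Step 1: Try lambda = 0 (constraint inactive).
x_unc = -13/(2*5) = -1.3
Check: 7*-1.3 = -9.1 < 1 -- violated!
Step 2: Constraint must be active: 7*x = 1
x* = 1/7 = 0.1429 (rounded; the exact value 1/7 is used below)
lambda = (2*5*(1/7) + 13)/7 = 2.0612
Step 3: Compute optimal value.
f(x*) = 5*(1/7)^2 + 13*(1/7) = 1.9592


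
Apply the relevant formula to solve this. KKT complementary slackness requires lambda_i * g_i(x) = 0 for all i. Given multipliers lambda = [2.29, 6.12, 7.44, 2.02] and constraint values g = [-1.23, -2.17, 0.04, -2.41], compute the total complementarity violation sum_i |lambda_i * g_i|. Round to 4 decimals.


KKT complementary slackness check:
lambda_1 * g_1 = 2.29 * -1.23 = -2.8167
lambda_2 * g_2 = 6.12 * -2.17 = -13.2804
lambda_3 * g_3 = 7.44 * 0.04 = 0.2976
lambda_4 * g_4 = 2.02 * -2.41 = -4.8682
Total violation = 2.8167 + 13.2804 + 0.2976 + 4.8682 = 21.2629


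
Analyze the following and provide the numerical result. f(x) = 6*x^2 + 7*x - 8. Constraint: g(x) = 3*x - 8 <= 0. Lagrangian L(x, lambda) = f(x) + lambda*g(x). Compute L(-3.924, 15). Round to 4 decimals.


Step 1: Evaluate f(x).
f(-3.924) = 6*(-3.924)^2 + 7*(-3.924) - 8 = 56.9187
Step 2: Evaluate g(x).
g(-3.924) = 3*-3.924 - 8 = -19.772
Step 3: Compute Lagrangian.
L = 56.9187 + 15*-19.772 = -239.6613


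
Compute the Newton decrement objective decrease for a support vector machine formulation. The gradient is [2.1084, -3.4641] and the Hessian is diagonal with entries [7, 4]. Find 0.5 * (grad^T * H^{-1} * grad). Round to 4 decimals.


Step 1: H is diagonal, so H^(-1) * g = [0.3012, -0.866].
Step 2: g^T H^(-1) g = sum_i g_i^2 / H_ii
  = (2.1084)^2/7 + (-3.4641)^2/4
  = 0.6351 + 3.0 = 3.635
Step 3: Objective decrease = 0.5 * g^T H^(-1) g = 1.8175
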